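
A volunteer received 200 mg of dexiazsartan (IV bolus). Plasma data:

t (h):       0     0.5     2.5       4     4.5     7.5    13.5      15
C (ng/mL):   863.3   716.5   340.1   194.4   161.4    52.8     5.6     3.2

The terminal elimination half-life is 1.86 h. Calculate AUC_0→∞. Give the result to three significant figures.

Trapezoidal AUC_0→15:
  [0→0.5]: (863.3+716.5)/2 × 0.5 = 394.95
  [0.5→2.5]: (716.5+340.1)/2 × 2 = 1056.6
  [2.5→4]: (340.1+194.4)/2 × 1.5 = 400.875
  [4→4.5]: (194.4+161.4)/2 × 0.5 = 88.95
  [4.5→7.5]: (161.4+52.8)/2 × 3 = 321.3
  [7.5→13.5]: (52.8+5.6)/2 × 6 = 175.2
  [13.5→15]: (5.6+3.2)/2 × 1.5 = 6.6
  Sum = 2444.475 ng/mL·h
k_e = ln2 / t½ = 0.693147 / 1.86 = 0.3727 h^-1
Extrapolated tail: C_last / k_e = 3.2 / 0.3727 = 8.586
AUC_0→∞ = 2444.475 + 8.586 = 2453.061 ng/mL·h

AUC = 2450 ng/mL·h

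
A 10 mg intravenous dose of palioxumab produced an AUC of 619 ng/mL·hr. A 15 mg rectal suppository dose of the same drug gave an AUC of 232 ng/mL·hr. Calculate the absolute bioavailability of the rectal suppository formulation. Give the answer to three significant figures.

F = (AUC_ev / D_ev) / (AUC_iv / D_iv)
  = (232/15) / (619/10)
  = 15.4667 / 61.9 = 0.2499

F = 0.250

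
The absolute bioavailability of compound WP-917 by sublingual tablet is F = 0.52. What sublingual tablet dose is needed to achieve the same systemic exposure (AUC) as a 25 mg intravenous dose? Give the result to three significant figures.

For equal systemic exposure: F × D_ev = D_iv
D_ev = D_iv / F = 25 / 0.52 = 48.0769 mg

D_sublingual = 48.1 mg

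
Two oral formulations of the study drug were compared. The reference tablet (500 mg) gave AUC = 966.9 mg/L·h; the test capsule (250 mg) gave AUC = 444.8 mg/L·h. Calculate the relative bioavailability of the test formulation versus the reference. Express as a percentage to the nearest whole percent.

F_rel = (AUC_test/D_test) / (AUC_ref/D_ref)
      = (444.8/250) / (966.9/500)
      = 1.7792 / 1.9338 = 0.9201 = 92.01%

F_rel = 92%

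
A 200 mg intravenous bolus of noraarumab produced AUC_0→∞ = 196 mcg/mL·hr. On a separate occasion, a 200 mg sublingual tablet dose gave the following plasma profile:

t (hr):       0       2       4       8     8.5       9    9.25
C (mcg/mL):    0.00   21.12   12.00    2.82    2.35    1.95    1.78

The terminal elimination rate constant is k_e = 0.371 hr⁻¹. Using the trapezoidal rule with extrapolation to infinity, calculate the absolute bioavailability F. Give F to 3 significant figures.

F = 0.467

Trapezoidal AUC_0→9.25 (sublingual tablet):
  [0→2]: (0.00+21.12)/2 × 2 = 21.12
  [2→4]: (21.12+12.00)/2 × 2 = 33.12
  [4→8]: (12.00+2.82)/2 × 4 = 29.64
  [8→8.5]: (2.82+2.35)/2 × 0.5 = 1.2925
  [8.5→9]: (2.35+1.95)/2 × 0.5 = 1.075
  [9→9.25]: (1.95+1.78)/2 × 0.25 = 0.46625
  Sum = 86.71375 mcg/mL·hr
Tail: C_last/k_e = 1.78/0.371 = 4.798
AUC_0→∞ (sublingual tablet) = 86.71375 + 4.798 = 91.51175 mcg/mL·hr
F = (AUC_ev/D_ev)/(AUC_iv/D_iv) = (91.51175/200)/(196/200) = 0.45755875/0.98 = 0.4669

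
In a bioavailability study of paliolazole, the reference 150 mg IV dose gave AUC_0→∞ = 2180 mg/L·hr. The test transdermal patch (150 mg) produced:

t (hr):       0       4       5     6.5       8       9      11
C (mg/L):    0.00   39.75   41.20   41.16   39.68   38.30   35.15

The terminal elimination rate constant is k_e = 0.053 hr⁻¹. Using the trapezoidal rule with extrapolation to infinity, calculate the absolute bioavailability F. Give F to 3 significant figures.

F = 0.467

Trapezoidal AUC_0→11 (transdermal patch):
  [0→4]: (0.00+39.75)/2 × 4 = 79.5
  [4→5]: (39.75+41.20)/2 × 1 = 40.475
  [5→6.5]: (41.20+41.16)/2 × 1.5 = 61.77
  [6.5→8]: (41.16+39.68)/2 × 1.5 = 60.63
  [8→9]: (39.68+38.30)/2 × 1 = 38.99
  [9→11]: (38.30+35.15)/2 × 2 = 73.45
  Sum = 354.815 mg/L·hr
Tail: C_last/k_e = 35.15/0.053 = 663.208
AUC_0→∞ (transdermal patch) = 354.815 + 663.208 = 1018.023 mg/L·hr
F = (AUC_ev/D_ev)/(AUC_iv/D_iv) = (1018.023/150)/(2180/150) = 6.78682/14.5333 = 0.4670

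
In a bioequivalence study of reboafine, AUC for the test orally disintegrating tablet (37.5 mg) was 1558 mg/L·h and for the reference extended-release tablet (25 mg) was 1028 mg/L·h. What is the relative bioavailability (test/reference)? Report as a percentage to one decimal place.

F_rel = 101.0%

F_rel = (AUC_test/D_test) / (AUC_ref/D_ref)
      = (1558/37.5) / (1028/25)
      = 41.5467 / 41.12 = 1.0104 = 101.04%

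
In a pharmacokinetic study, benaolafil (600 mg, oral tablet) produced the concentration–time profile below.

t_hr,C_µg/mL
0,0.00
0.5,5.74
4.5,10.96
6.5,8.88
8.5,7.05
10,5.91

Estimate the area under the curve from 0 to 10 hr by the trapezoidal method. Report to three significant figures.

Trapezoidal AUC_0→10:
  [0→0.5]: (0.00+5.74)/2 × 0.5 = 1.435
  [0.5→4.5]: (5.74+10.96)/2 × 4 = 33.4
  [4.5→6.5]: (10.96+8.88)/2 × 2 = 19.84
  [6.5→8.5]: (8.88+7.05)/2 × 2 = 15.93
  [8.5→10]: (7.05+5.91)/2 × 1.5 = 9.72
  Sum = 80.325 µg/mL·hr

AUC = 80.3 µg/mL·hr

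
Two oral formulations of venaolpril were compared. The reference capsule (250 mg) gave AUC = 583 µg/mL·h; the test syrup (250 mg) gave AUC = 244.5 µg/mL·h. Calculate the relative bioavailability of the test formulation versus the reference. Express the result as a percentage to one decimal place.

F_rel = (AUC_test/D_test) / (AUC_ref/D_ref)
      = (244.5/250) / (583/250)
      = 0.978 / 2.332 = 0.4194 = 41.94%

F_rel = 41.9%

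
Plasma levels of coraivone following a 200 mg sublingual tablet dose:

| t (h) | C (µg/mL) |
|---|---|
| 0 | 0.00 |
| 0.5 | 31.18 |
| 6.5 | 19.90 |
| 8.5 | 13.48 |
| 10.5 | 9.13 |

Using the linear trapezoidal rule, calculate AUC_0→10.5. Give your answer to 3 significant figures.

Trapezoidal AUC_0→10.5:
  [0→0.5]: (0.00+31.18)/2 × 0.5 = 7.795
  [0.5→6.5]: (31.18+19.90)/2 × 6 = 153.24
  [6.5→8.5]: (19.90+13.48)/2 × 2 = 33.38
  [8.5→10.5]: (13.48+9.13)/2 × 2 = 22.61
  Sum = 217.025 µg/mL·h

AUC = 217 µg/mL·h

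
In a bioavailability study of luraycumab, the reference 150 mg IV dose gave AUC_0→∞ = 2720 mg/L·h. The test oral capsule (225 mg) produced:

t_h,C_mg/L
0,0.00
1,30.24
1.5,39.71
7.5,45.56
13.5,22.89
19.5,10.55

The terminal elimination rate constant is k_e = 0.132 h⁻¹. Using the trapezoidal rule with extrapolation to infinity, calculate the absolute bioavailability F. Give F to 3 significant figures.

Trapezoidal AUC_0→19.5 (oral capsule):
  [0→1]: (0.00+30.24)/2 × 1 = 15.12
  [1→1.5]: (30.24+39.71)/2 × 0.5 = 17.4875
  [1.5→7.5]: (39.71+45.56)/2 × 6 = 255.81
  [7.5→13.5]: (45.56+22.89)/2 × 6 = 205.35
  [13.5→19.5]: (22.89+10.55)/2 × 6 = 100.32
  Sum = 594.0875 mg/L·h
Tail: C_last/k_e = 10.55/0.132 = 79.924
AUC_0→∞ (oral capsule) = 594.0875 + 79.924 = 674.0115 mg/L·h
F = (AUC_ev/D_ev)/(AUC_iv/D_iv) = (674.0115/225)/(2720/150) = 2.99561/18.1333 = 0.1652

F = 0.165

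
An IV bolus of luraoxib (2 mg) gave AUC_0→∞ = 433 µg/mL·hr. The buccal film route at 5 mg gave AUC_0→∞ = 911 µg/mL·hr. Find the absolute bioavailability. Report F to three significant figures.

F = (AUC_ev / D_ev) / (AUC_iv / D_iv)
  = (911/5) / (433/2)
  = 182.2 / 216.5 = 0.8416

F = 0.842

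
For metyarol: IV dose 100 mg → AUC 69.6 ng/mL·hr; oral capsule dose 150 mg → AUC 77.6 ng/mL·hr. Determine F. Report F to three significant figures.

F = 0.743

F = (AUC_ev / D_ev) / (AUC_iv / D_iv)
  = (77.6/150) / (69.6/100)
  = 0.517333 / 0.696 = 0.7433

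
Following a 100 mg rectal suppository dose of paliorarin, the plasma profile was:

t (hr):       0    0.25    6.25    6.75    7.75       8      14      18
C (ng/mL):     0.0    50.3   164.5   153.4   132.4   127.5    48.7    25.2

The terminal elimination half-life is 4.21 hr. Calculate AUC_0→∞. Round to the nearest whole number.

AUC = 1735 ng/mL·hr

Trapezoidal AUC_0→18:
  [0→0.25]: (0.0+50.3)/2 × 0.25 = 6.2875
  [0.25→6.25]: (50.3+164.5)/2 × 6 = 644.4
  [6.25→6.75]: (164.5+153.4)/2 × 0.5 = 79.475
  [6.75→7.75]: (153.4+132.4)/2 × 1 = 142.9
  [7.75→8]: (132.4+127.5)/2 × 0.25 = 32.4875
  [8→14]: (127.5+48.7)/2 × 6 = 528.6
  [14→18]: (48.7+25.2)/2 × 4 = 147.8
  Sum = 1581.95 ng/mL·hr
k_e = ln2 / t½ = 0.693147 / 4.21 = 0.1646 hr^-1
Extrapolated tail: C_last / k_e = 25.2 / 0.1646 = 153.098
AUC_0→∞ = 1581.95 + 153.098 = 1735.048 ng/mL·hr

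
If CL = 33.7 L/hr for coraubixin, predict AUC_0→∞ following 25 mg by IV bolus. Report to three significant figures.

AUC_0→∞ = Dose_iv / CL
        = 25 / 33.7 = 0.74184 mg/L·hr

AUC = 0.742 mg/L·hr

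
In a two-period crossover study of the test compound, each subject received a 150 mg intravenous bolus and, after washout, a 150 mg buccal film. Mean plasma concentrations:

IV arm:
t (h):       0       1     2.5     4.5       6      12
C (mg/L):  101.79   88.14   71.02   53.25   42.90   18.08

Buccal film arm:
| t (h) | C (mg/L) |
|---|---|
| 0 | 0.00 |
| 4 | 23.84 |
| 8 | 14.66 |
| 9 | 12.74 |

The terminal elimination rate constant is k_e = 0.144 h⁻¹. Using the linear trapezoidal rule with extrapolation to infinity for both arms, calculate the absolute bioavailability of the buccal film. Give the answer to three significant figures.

F = 0.315

Trapezoidal AUC_0→12 (IV):
  [0→1]: (101.79+88.14)/2 × 1 = 94.965
  [1→2.5]: (88.14+71.02)/2 × 1.5 = 119.37
  [2.5→4.5]: (71.02+53.25)/2 × 2 = 124.27
  [4.5→6]: (53.25+42.90)/2 × 1.5 = 72.1125
  [6→12]: (42.90+18.08)/2 × 6 = 182.94
  Sum = 593.6575 mg/L·h
IV tail: 18.08/0.144 = 125.556; AUC_iv,0→∞ = 593.6575 + 125.556 = 719.2135 mg/L·h
Trapezoidal AUC_0→9 (buccal film):
  [0→4]: (0.00+23.84)/2 × 4 = 47.68
  [4→8]: (23.84+14.66)/2 × 4 = 77.0
  [8→9]: (14.66+12.74)/2 × 1 = 13.7
  Sum = 138.38 mg/L·h
buccal film tail: 12.74/0.144 = 88.472; AUC_ev,0→∞ = 138.38 + 88.472 = 226.852 mg/L·h
F = (AUC_ev/D_ev)/(AUC_iv/D_iv) = (226.852/150)/(719.2135/150) = 1.51235/4.79476 = 0.3154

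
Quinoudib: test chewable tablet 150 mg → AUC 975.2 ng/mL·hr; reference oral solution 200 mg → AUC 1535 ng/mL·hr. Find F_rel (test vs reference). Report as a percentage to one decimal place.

F_rel = (AUC_test/D_test) / (AUC_ref/D_ref)
      = (975.2/150) / (1535/200)
      = 6.50133 / 7.675 = 0.8471 = 84.71%

F_rel = 84.7%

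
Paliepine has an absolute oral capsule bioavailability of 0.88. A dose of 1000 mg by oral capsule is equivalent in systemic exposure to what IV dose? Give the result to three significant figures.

Systemic exposure from an extravascular dose = F × D_ev, so the equivalent IV dose is F × D_ev.
D_iv = F × D_ev = 0.88 × 1000 = 880 mg

D_iv = 880 mg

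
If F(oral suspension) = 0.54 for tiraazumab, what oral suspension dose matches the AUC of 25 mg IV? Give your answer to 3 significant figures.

For equal systemic exposure: F × D_ev = D_iv
D_ev = D_iv / F = 25 / 0.54 = 46.2963 mg

D_oral = 46.3 mg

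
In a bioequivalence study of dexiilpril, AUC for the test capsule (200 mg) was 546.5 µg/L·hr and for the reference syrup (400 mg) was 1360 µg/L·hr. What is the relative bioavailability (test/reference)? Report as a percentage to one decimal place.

F_rel = (AUC_test/D_test) / (AUC_ref/D_ref)
      = (546.5/200) / (1360/400)
      = 2.7325 / 3.4 = 0.8037 = 80.37%

F_rel = 80.4%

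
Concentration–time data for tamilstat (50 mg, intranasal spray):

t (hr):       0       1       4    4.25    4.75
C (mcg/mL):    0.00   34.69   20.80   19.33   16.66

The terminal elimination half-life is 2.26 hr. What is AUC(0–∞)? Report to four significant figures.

Trapezoidal AUC_0→4.75:
  [0→1]: (0.00+34.69)/2 × 1 = 17.345
  [1→4]: (34.69+20.80)/2 × 3 = 83.235
  [4→4.25]: (20.80+19.33)/2 × 0.25 = 5.01625
  [4.25→4.75]: (19.33+16.66)/2 × 0.5 = 8.9975
  Sum = 114.59375 mcg/mL·hr
k_e = ln2 / t½ = 0.693147 / 2.26 = 0.3067 hr^-1
Extrapolated tail: C_last / k_e = 16.66 / 0.3067 = 54.320
AUC_0→∞ = 114.59375 + 54.320 = 168.91375 mcg/mL·hr

AUC = 168.9 mcg/mL·hr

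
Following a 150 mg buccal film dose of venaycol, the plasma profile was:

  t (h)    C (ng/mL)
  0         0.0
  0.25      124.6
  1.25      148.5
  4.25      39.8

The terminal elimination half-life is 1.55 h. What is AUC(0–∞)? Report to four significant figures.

AUC = 523.6 ng/mL·h

Trapezoidal AUC_0→4.25:
  [0→0.25]: (0.0+124.6)/2 × 0.25 = 15.575
  [0.25→1.25]: (124.6+148.5)/2 × 1 = 136.55
  [1.25→4.25]: (148.5+39.8)/2 × 3 = 282.45
  Sum = 434.575 ng/mL·h
k_e = ln2 / t½ = 0.693147 / 1.55 = 0.4472 h^-1
Extrapolated tail: C_last / k_e = 39.8 / 0.4472 = 88.998
AUC_0→∞ = 434.575 + 88.998 = 523.573 ng/mL·h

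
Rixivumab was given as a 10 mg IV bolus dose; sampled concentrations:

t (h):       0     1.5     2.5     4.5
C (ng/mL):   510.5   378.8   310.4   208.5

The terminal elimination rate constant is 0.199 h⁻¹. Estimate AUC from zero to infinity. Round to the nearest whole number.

Trapezoidal AUC_0→4.5:
  [0→1.5]: (510.5+378.8)/2 × 1.5 = 666.975
  [1.5→2.5]: (378.8+310.4)/2 × 1 = 344.6
  [2.5→4.5]: (310.4+208.5)/2 × 2 = 518.9
  Sum = 1530.475 ng/mL·h
Extrapolated tail: C_last / k_e = 208.5 / 0.199 = 1047.739
AUC_0→∞ = 1530.475 + 1047.739 = 2578.214 ng/mL·h

AUC = 2578 ng/mL·h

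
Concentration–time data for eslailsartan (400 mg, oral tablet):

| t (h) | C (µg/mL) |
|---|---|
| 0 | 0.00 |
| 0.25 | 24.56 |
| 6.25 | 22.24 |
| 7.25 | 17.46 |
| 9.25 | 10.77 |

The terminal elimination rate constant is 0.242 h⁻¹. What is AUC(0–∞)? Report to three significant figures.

Trapezoidal AUC_0→9.25:
  [0→0.25]: (0.00+24.56)/2 × 0.25 = 3.07
  [0.25→6.25]: (24.56+22.24)/2 × 6 = 140.4
  [6.25→7.25]: (22.24+17.46)/2 × 1 = 19.85
  [7.25→9.25]: (17.46+10.77)/2 × 2 = 28.23
  Sum = 191.55 µg/mL·h
Extrapolated tail: C_last / k_e = 10.77 / 0.242 = 44.504
AUC_0→∞ = 191.55 + 44.504 = 236.054 µg/mL·h

AUC = 236 µg/mL·h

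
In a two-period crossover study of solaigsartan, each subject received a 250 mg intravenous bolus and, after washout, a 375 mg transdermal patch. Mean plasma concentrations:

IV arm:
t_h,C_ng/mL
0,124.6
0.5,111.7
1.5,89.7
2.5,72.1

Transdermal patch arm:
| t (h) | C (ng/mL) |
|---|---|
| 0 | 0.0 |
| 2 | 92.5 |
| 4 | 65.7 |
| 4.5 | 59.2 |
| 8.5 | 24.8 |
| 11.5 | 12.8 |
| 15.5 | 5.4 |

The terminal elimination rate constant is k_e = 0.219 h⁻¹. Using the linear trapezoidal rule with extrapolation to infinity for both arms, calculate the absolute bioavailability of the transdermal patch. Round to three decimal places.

F = 0.664

Trapezoidal AUC_0→2.5 (IV):
  [0→0.5]: (124.6+111.7)/2 × 0.5 = 59.075
  [0.5→1.5]: (111.7+89.7)/2 × 1 = 100.7
  [1.5→2.5]: (89.7+72.1)/2 × 1 = 80.9
  Sum = 240.675 ng/mL·h
IV tail: 72.1/0.219 = 329.224; AUC_iv,0→∞ = 240.675 + 329.224 = 569.899 ng/mL·h
Trapezoidal AUC_0→15.5 (transdermal patch):
  [0→2]: (0.0+92.5)/2 × 2 = 92.5
  [2→4]: (92.5+65.7)/2 × 2 = 158.2
  [4→4.5]: (65.7+59.2)/2 × 0.5 = 31.225
  [4.5→8.5]: (59.2+24.8)/2 × 4 = 168.0
  [8.5→11.5]: (24.8+12.8)/2 × 3 = 56.4
  [11.5→15.5]: (12.8+5.4)/2 × 4 = 36.4
  Sum = 542.725 ng/mL·h
transdermal patch tail: 5.4/0.219 = 24.658; AUC_ev,0→∞ = 542.725 + 24.658 = 567.383 ng/mL·h
F = (AUC_ev/D_ev)/(AUC_iv/D_iv) = (567.383/375)/(569.899/250) = 1.51302/2.279596 = 0.6637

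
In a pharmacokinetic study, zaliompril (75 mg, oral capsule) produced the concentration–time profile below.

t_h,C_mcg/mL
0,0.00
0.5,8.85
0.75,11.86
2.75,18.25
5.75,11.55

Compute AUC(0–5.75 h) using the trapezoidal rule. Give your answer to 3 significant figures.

Trapezoidal AUC_0→5.75:
  [0→0.5]: (0.00+8.85)/2 × 0.5 = 2.2125
  [0.5→0.75]: (8.85+11.86)/2 × 0.25 = 2.58875
  [0.75→2.75]: (11.86+18.25)/2 × 2 = 30.11
  [2.75→5.75]: (18.25+11.55)/2 × 3 = 44.7
  Sum = 79.61125 mcg/mL·h

AUC = 79.6 mcg/mL·h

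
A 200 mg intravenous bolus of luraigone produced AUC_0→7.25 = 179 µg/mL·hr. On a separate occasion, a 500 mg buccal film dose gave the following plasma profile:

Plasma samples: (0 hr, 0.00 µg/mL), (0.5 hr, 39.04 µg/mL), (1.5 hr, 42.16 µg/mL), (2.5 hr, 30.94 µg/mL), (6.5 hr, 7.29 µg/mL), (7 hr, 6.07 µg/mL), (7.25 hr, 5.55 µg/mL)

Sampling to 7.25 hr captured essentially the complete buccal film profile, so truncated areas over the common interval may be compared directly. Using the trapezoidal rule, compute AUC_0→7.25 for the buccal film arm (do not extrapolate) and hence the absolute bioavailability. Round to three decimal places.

F = 0.376

Trapezoidal AUC_0→7.25 (buccal film):
  [0→0.5]: (0.00+39.04)/2 × 0.5 = 9.76
  [0.5→1.5]: (39.04+42.16)/2 × 1 = 40.6
  [1.5→2.5]: (42.16+30.94)/2 × 1 = 36.55
  [2.5→6.5]: (30.94+7.29)/2 × 4 = 76.46
  [6.5→7]: (7.29+6.07)/2 × 0.5 = 3.34
  [7→7.25]: (6.07+5.55)/2 × 0.25 = 1.4525
  Sum = 168.1625 µg/mL·hr
F = (AUC_ev/D_ev)/(AUC_iv/D_iv) = (168.1625/500)/(179/200) = 0.336325/0.895 = 0.3758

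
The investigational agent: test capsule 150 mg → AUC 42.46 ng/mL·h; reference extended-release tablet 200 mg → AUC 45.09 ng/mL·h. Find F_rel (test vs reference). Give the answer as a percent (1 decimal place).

F_rel = 125.6%

F_rel = (AUC_test/D_test) / (AUC_ref/D_ref)
      = (42.46/150) / (45.09/200)
      = 0.283067 / 0.22545 = 1.2556 = 125.56%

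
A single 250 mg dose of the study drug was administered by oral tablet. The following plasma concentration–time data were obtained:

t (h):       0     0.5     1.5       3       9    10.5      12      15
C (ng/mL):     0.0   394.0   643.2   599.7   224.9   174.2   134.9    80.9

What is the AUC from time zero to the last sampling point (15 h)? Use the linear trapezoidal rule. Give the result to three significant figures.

AUC = 4880 ng/mL·h

Trapezoidal AUC_0→15:
  [0→0.5]: (0.0+394.0)/2 × 0.5 = 98.5
  [0.5→1.5]: (394.0+643.2)/2 × 1 = 518.6
  [1.5→3]: (643.2+599.7)/2 × 1.5 = 932.175
  [3→9]: (599.7+224.9)/2 × 6 = 2473.8
  [9→10.5]: (224.9+174.2)/2 × 1.5 = 299.325
  [10.5→12]: (174.2+134.9)/2 × 1.5 = 231.825
  [12→15]: (134.9+80.9)/2 × 3 = 323.7
  Sum = 4877.925 ng/mL·h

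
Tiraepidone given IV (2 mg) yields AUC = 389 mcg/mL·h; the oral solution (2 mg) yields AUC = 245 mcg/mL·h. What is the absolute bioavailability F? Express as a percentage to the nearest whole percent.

F = (AUC_ev / D_ev) / (AUC_iv / D_iv)
  = (245/2) / (389/2)
  = 122.5 / 194.5 = 0.6298
  = 62.98%

F = 63%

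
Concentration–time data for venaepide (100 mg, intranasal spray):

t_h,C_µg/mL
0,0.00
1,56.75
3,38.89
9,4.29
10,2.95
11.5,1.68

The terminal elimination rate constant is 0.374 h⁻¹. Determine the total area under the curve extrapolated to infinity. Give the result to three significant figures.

Trapezoidal AUC_0→11.5:
  [0→1]: (0.00+56.75)/2 × 1 = 28.375
  [1→3]: (56.75+38.89)/2 × 2 = 95.64
  [3→9]: (38.89+4.29)/2 × 6 = 129.54
  [9→10]: (4.29+2.95)/2 × 1 = 3.62
  [10→11.5]: (2.95+1.68)/2 × 1.5 = 3.4725
  Sum = 260.6475 µg/mL·h
Extrapolated tail: C_last / k_e = 1.68 / 0.374 = 4.492
AUC_0→∞ = 260.6475 + 4.492 = 265.1395 µg/mL·h

AUC = 265 µg/mL·h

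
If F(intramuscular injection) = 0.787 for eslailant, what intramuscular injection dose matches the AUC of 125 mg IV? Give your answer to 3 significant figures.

D_intramuscular = 159 mg

For equal systemic exposure: F × D_ev = D_iv
D_ev = D_iv / F = 125 / 0.787 = 158.831 mg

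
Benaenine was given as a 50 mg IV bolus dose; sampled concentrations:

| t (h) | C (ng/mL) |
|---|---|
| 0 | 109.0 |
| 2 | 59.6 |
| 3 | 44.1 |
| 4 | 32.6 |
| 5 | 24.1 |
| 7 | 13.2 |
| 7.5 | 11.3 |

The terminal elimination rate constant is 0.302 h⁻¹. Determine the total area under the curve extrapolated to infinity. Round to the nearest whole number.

Trapezoidal AUC_0→7.5:
  [0→2]: (109.0+59.6)/2 × 2 = 168.6
  [2→3]: (59.6+44.1)/2 × 1 = 51.85
  [3→4]: (44.1+32.6)/2 × 1 = 38.35
  [4→5]: (32.6+24.1)/2 × 1 = 28.35
  [5→7]: (24.1+13.2)/2 × 2 = 37.3
  [7→7.5]: (13.2+11.3)/2 × 0.5 = 6.125
  Sum = 330.575 ng/mL·h
Extrapolated tail: C_last / k_e = 11.3 / 0.302 = 37.417
AUC_0→∞ = 330.575 + 37.417 = 367.992 ng/mL·h

AUC = 368 ng/mL·h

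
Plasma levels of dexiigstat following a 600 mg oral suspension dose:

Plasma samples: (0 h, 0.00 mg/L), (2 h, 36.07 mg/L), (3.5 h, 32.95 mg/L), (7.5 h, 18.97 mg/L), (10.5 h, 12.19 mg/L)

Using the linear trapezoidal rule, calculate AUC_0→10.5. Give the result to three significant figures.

AUC = 238 mg/L·h

Trapezoidal AUC_0→10.5:
  [0→2]: (0.00+36.07)/2 × 2 = 36.07
  [2→3.5]: (36.07+32.95)/2 × 1.5 = 51.765
  [3.5→7.5]: (32.95+18.97)/2 × 4 = 103.84
  [7.5→10.5]: (18.97+12.19)/2 × 3 = 46.74
  Sum = 238.415 mg/L·h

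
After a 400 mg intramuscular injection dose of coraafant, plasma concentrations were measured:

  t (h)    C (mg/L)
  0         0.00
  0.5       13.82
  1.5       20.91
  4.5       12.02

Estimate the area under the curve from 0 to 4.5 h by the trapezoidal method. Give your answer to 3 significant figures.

Trapezoidal AUC_0→4.5:
  [0→0.5]: (0.00+13.82)/2 × 0.5 = 3.455
  [0.5→1.5]: (13.82+20.91)/2 × 1 = 17.365
  [1.5→4.5]: (20.91+12.02)/2 × 3 = 49.395
  Sum = 70.215 mg/L·h

AUC = 70.2 mg/L·h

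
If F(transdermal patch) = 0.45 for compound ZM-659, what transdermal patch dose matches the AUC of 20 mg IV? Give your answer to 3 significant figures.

D_transdermal = 44.4 mg

For equal systemic exposure: F × D_ev = D_iv
D_ev = D_iv / F = 20 / 0.45 = 44.4444 mg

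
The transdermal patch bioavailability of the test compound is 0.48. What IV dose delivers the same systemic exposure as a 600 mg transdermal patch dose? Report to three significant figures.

D_iv = 288 mg

Systemic exposure from an extravascular dose = F × D_ev, so the equivalent IV dose is F × D_ev.
D_iv = F × D_ev = 0.48 × 600 = 288 mg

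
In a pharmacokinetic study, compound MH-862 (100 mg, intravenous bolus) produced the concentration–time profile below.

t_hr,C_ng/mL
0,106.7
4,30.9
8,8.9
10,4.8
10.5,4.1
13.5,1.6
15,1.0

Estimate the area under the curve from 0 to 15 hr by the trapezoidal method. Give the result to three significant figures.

Trapezoidal AUC_0→15:
  [0→4]: (106.7+30.9)/2 × 4 = 275.2
  [4→8]: (30.9+8.9)/2 × 4 = 79.6
  [8→10]: (8.9+4.8)/2 × 2 = 13.7
  [10→10.5]: (4.8+4.1)/2 × 0.5 = 2.225
  [10.5→13.5]: (4.1+1.6)/2 × 3 = 8.55
  [13.5→15]: (1.6+1.0)/2 × 1.5 = 1.95
  Sum = 381.225 ng/mL·hr

AUC = 381 ng/mL·hr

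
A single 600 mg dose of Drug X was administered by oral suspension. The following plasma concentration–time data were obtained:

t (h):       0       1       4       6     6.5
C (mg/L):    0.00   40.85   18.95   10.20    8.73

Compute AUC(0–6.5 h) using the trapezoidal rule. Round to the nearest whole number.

Trapezoidal AUC_0→6.5:
  [0→1]: (0.00+40.85)/2 × 1 = 20.425
  [1→4]: (40.85+18.95)/2 × 3 = 89.7
  [4→6]: (18.95+10.20)/2 × 2 = 29.15
  [6→6.5]: (10.20+8.73)/2 × 0.5 = 4.7325
  Sum = 144.0075 mg/L·h

AUC = 144 mg/L·h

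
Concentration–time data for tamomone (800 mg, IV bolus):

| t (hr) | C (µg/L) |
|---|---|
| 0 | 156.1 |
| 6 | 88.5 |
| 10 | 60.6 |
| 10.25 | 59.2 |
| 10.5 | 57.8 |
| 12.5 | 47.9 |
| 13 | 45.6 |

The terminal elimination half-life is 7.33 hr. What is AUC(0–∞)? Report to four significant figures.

AUC = 1673 µg/L·hr

Trapezoidal AUC_0→13:
  [0→6]: (156.1+88.5)/2 × 6 = 733.8
  [6→10]: (88.5+60.6)/2 × 4 = 298.2
  [10→10.25]: (60.6+59.2)/2 × 0.25 = 14.975
  [10.25→10.5]: (59.2+57.8)/2 × 0.25 = 14.625
  [10.5→12.5]: (57.8+47.9)/2 × 2 = 105.7
  [12.5→13]: (47.9+45.6)/2 × 0.5 = 23.375
  Sum = 1190.675 µg/L·hr
k_e = ln2 / t½ = 0.693147 / 7.33 = 0.0946 hr^-1
Extrapolated tail: C_last / k_e = 45.6 / 0.0946 = 482.030
AUC_0→∞ = 1190.675 + 482.030 = 1672.705 µg/L·hr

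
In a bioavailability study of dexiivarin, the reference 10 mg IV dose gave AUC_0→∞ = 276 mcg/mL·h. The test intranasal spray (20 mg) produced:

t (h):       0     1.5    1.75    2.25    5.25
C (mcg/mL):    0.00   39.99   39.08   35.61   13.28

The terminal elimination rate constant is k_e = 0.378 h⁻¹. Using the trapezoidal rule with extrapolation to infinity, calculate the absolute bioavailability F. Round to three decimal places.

F = 0.303

Trapezoidal AUC_0→5.25 (intranasal spray):
  [0→1.5]: (0.00+39.99)/2 × 1.5 = 29.9925
  [1.5→1.75]: (39.99+39.08)/2 × 0.25 = 9.88375
  [1.75→2.25]: (39.08+35.61)/2 × 0.5 = 18.6725
  [2.25→5.25]: (35.61+13.28)/2 × 3 = 73.335
  Sum = 131.88375 mcg/mL·h
Tail: C_last/k_e = 13.28/0.378 = 35.132
AUC_0→∞ (intranasal spray) = 131.88375 + 35.132 = 167.01575 mcg/mL·h
F = (AUC_ev/D_ev)/(AUC_iv/D_iv) = (167.01575/20)/(276/10) = 8.3507875/27.6 = 0.3026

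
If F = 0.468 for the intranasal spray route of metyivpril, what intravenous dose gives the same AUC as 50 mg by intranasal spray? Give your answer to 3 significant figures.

Systemic exposure from an extravascular dose = F × D_ev, so the equivalent IV dose is F × D_ev.
D_iv = F × D_ev = 0.468 × 50 = 23.4 mg

D_iv = 23.4 mg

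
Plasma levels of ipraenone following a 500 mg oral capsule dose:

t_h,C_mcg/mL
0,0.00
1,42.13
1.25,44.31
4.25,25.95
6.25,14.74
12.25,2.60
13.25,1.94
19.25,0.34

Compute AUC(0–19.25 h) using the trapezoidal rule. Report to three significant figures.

AUC = 239 mcg/mL·h

Trapezoidal AUC_0→19.25:
  [0→1]: (0.00+42.13)/2 × 1 = 21.065
  [1→1.25]: (42.13+44.31)/2 × 0.25 = 10.805
  [1.25→4.25]: (44.31+25.95)/2 × 3 = 105.39
  [4.25→6.25]: (25.95+14.74)/2 × 2 = 40.69
  [6.25→12.25]: (14.74+2.60)/2 × 6 = 52.02
  [12.25→13.25]: (2.60+1.94)/2 × 1 = 2.27
  [13.25→19.25]: (1.94+0.34)/2 × 6 = 6.84
  Sum = 239.08 mcg/mL·h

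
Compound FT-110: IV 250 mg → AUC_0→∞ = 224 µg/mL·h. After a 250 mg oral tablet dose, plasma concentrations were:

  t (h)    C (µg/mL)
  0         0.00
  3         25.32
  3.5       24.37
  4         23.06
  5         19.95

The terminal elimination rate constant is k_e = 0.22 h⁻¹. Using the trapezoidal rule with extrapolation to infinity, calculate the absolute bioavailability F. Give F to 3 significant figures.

Trapezoidal AUC_0→5 (oral tablet):
  [0→3]: (0.00+25.32)/2 × 3 = 37.98
  [3→3.5]: (25.32+24.37)/2 × 0.5 = 12.4225
  [3.5→4]: (24.37+23.06)/2 × 0.5 = 11.8575
  [4→5]: (23.06+19.95)/2 × 1 = 21.505
  Sum = 83.765 µg/mL·h
Tail: C_last/k_e = 19.95/0.22 = 90.682
AUC_0→∞ (oral tablet) = 83.765 + 90.682 = 174.447 µg/mL·h
F = (AUC_ev/D_ev)/(AUC_iv/D_iv) = (174.447/250)/(224/250) = 0.697788/0.896 = 0.7788

F = 0.779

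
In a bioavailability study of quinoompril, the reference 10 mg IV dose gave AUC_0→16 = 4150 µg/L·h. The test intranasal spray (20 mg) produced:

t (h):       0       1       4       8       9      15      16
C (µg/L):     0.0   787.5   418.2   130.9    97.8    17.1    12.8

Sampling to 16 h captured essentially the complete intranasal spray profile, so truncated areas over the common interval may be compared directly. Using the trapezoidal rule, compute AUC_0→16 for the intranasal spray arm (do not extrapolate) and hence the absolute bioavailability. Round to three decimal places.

Trapezoidal AUC_0→16 (intranasal spray):
  [0→1]: (0.0+787.5)/2 × 1 = 393.75
  [1→4]: (787.5+418.2)/2 × 3 = 1808.55
  [4→8]: (418.2+130.9)/2 × 4 = 1098.2
  [8→9]: (130.9+97.8)/2 × 1 = 114.35
  [9→15]: (97.8+17.1)/2 × 6 = 344.7
  [15→16]: (17.1+12.8)/2 × 1 = 14.95
  Sum = 3774.5 µg/L·h
F = (AUC_ev/D_ev)/(AUC_iv/D_iv) = (3774.5/20)/(4150/10) = 188.725/415 = 0.4548

F = 0.455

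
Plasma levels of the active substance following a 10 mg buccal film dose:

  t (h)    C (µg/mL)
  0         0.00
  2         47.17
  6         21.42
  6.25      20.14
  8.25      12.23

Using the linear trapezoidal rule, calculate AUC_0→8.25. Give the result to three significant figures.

AUC = 222 µg/mL·h

Trapezoidal AUC_0→8.25:
  [0→2]: (0.00+47.17)/2 × 2 = 47.17
  [2→6]: (47.17+21.42)/2 × 4 = 137.18
  [6→6.25]: (21.42+20.14)/2 × 0.25 = 5.195
  [6.25→8.25]: (20.14+12.23)/2 × 2 = 32.37
  Sum = 221.915 µg/mL·h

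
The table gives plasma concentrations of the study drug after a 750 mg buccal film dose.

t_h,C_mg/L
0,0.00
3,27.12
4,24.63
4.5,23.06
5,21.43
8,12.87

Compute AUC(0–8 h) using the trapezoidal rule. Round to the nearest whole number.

AUC = 141 mg/L·h

Trapezoidal AUC_0→8:
  [0→3]: (0.00+27.12)/2 × 3 = 40.68
  [3→4]: (27.12+24.63)/2 × 1 = 25.875
  [4→4.5]: (24.63+23.06)/2 × 0.5 = 11.9225
  [4.5→5]: (23.06+21.43)/2 × 0.5 = 11.1225
  [5→8]: (21.43+12.87)/2 × 3 = 51.45
  Sum = 141.05 mg/L·h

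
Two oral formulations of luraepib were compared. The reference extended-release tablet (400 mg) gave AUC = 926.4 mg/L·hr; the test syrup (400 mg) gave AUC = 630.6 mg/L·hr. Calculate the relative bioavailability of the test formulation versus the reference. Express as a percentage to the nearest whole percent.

F_rel = 68%

F_rel = (AUC_test/D_test) / (AUC_ref/D_ref)
      = (630.6/400) / (926.4/400)
      = 1.5765 / 2.316 = 0.6807 = 68.07%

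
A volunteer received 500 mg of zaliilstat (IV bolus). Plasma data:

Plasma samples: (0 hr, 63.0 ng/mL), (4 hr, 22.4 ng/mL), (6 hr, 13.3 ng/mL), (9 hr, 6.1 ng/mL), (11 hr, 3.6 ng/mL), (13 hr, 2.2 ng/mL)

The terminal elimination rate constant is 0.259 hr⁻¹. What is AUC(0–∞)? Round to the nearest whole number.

AUC = 260 ng/mL·hr

Trapezoidal AUC_0→13:
  [0→4]: (63.0+22.4)/2 × 4 = 170.8
  [4→6]: (22.4+13.3)/2 × 2 = 35.7
  [6→9]: (13.3+6.1)/2 × 3 = 29.1
  [9→11]: (6.1+3.6)/2 × 2 = 9.7
  [11→13]: (3.6+2.2)/2 × 2 = 5.8
  Sum = 251.1 ng/mL·hr
Extrapolated tail: C_last / k_e = 2.2 / 0.259 = 8.494
AUC_0→∞ = 251.1 + 8.494 = 259.594 ng/mL·hr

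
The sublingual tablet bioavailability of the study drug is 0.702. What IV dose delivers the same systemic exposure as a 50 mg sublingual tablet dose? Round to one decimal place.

D_iv = 35.1 mg

Systemic exposure from an extravascular dose = F × D_ev, so the equivalent IV dose is F × D_ev.
D_iv = F × D_ev = 0.702 × 50 = 35.1 mg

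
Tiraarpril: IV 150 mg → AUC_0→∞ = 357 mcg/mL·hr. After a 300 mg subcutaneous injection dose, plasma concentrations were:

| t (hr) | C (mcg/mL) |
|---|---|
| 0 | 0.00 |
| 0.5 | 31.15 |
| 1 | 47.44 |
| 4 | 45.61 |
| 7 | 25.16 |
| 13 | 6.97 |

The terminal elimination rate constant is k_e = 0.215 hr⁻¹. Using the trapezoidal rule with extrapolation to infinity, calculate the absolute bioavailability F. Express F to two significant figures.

F = 0.56

Trapezoidal AUC_0→13 (subcutaneous injection):
  [0→0.5]: (0.00+31.15)/2 × 0.5 = 7.7875
  [0.5→1]: (31.15+47.44)/2 × 0.5 = 19.6475
  [1→4]: (47.44+45.61)/2 × 3 = 139.575
  [4→7]: (45.61+25.16)/2 × 3 = 106.155
  [7→13]: (25.16+6.97)/2 × 6 = 96.39
  Sum = 369.555 mcg/mL·hr
Tail: C_last/k_e = 6.97/0.215 = 32.419
AUC_0→∞ (subcutaneous injection) = 369.555 + 32.419 = 401.974 mcg/mL·hr
F = (AUC_ev/D_ev)/(AUC_iv/D_iv) = (401.974/300)/(357/150) = 1.33991/2.38 = 0.5630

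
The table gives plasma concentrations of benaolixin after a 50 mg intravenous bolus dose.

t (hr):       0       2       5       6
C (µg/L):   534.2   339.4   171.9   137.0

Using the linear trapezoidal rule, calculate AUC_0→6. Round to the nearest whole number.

Trapezoidal AUC_0→6:
  [0→2]: (534.2+339.4)/2 × 2 = 873.6
  [2→5]: (339.4+171.9)/2 × 3 = 766.95
  [5→6]: (171.9+137.0)/2 × 1 = 154.45
  Sum = 1795.0 µg/L·hr

AUC = 1795 µg/L·hr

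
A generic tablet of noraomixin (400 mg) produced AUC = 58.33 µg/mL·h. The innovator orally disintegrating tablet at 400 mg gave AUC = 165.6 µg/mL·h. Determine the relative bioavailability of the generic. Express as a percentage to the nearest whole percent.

F_rel = (AUC_test/D_test) / (AUC_ref/D_ref)
      = (58.33/400) / (165.6/400)
      = 0.145825 / 0.414 = 0.3522 = 35.22%

F_rel = 35%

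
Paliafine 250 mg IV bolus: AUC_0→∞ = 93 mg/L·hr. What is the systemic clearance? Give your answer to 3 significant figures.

CL = 2.69 L/hr

CL = Dose_iv / AUC_0→∞
   = 250 / 93 = 2.68817 L/hr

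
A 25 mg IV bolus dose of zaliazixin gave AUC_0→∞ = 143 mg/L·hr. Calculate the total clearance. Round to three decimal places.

CL = 0.175 L/hr

CL = Dose_iv / AUC_0→∞
   = 25 / 143 = 0.174825 L/hr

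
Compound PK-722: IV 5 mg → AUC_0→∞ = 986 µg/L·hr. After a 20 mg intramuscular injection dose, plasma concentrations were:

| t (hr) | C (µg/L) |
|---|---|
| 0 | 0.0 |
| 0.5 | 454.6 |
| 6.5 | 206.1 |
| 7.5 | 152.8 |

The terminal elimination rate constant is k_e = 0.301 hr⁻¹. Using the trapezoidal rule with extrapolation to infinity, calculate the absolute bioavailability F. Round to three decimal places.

F = 0.706

Trapezoidal AUC_0→7.5 (intramuscular injection):
  [0→0.5]: (0.0+454.6)/2 × 0.5 = 113.65
  [0.5→6.5]: (454.6+206.1)/2 × 6 = 1982.1
  [6.5→7.5]: (206.1+152.8)/2 × 1 = 179.45
  Sum = 2275.2 µg/L·hr
Tail: C_last/k_e = 152.8/0.301 = 507.641
AUC_0→∞ (intramuscular injection) = 2275.2 + 507.641 = 2782.841 µg/L·hr
F = (AUC_ev/D_ev)/(AUC_iv/D_iv) = (2782.841/20)/(986/5) = 139.14205/197.2 = 0.7056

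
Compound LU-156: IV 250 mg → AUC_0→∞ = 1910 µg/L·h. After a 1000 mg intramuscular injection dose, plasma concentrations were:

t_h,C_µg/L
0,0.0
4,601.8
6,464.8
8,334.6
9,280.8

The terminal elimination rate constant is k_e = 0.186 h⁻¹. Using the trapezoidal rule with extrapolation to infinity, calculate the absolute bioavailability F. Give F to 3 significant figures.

F = 0.640

Trapezoidal AUC_0→9 (intramuscular injection):
  [0→4]: (0.0+601.8)/2 × 4 = 1203.6
  [4→6]: (601.8+464.8)/2 × 2 = 1066.6
  [6→8]: (464.8+334.6)/2 × 2 = 799.4
  [8→9]: (334.6+280.8)/2 × 1 = 307.7
  Sum = 3377.3 µg/L·h
Tail: C_last/k_e = 280.8/0.186 = 1509.677
AUC_0→∞ (intramuscular injection) = 3377.3 + 1509.677 = 4886.977 µg/L·h
F = (AUC_ev/D_ev)/(AUC_iv/D_iv) = (4886.977/1000)/(1910/250) = 4.886977/7.64 = 0.6397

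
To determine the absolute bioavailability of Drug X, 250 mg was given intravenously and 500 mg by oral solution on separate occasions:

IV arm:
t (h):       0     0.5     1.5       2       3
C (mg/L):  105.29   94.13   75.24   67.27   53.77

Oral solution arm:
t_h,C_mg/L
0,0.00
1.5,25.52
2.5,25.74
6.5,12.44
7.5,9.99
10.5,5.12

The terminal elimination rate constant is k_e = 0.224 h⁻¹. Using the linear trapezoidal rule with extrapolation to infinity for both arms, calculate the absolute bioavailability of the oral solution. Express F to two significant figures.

Trapezoidal AUC_0→3 (IV):
  [0→0.5]: (105.29+94.13)/2 × 0.5 = 49.855
  [0.5→1.5]: (94.13+75.24)/2 × 1 = 84.685
  [1.5→2]: (75.24+67.27)/2 × 0.5 = 35.6275
  [2→3]: (67.27+53.77)/2 × 1 = 60.52
  Sum = 230.6875 mg/L·h
IV tail: 53.77/0.224 = 240.045; AUC_iv,0→∞ = 230.6875 + 240.045 = 470.7325 mg/L·h
Trapezoidal AUC_0→10.5 (oral solution):
  [0→1.5]: (0.00+25.52)/2 × 1.5 = 19.14
  [1.5→2.5]: (25.52+25.74)/2 × 1 = 25.63
  [2.5→6.5]: (25.74+12.44)/2 × 4 = 76.36
  [6.5→7.5]: (12.44+9.99)/2 × 1 = 11.215
  [7.5→10.5]: (9.99+5.12)/2 × 3 = 22.665
  Sum = 155.01 mg/L·h
oral solution tail: 5.12/0.224 = 22.857; AUC_ev,0→∞ = 155.01 + 22.857 = 177.867 mg/L·h
F = (AUC_ev/D_ev)/(AUC_iv/D_iv) = (177.867/500)/(470.7325/250) = 0.355734/1.88293 = 0.1889

F = 0.19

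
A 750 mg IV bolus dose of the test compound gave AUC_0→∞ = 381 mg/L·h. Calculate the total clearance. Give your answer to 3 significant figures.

CL = 1.97 L/h

CL = Dose_iv / AUC_0→∞
   = 750 / 381 = 1.9685 L/h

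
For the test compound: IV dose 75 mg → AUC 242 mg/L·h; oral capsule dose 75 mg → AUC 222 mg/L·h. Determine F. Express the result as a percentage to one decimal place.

F = 91.7%

F = (AUC_ev / D_ev) / (AUC_iv / D_iv)
  = (222/75) / (242/75)
  = 2.96 / 3.22667 = 0.9174
  = 91.74%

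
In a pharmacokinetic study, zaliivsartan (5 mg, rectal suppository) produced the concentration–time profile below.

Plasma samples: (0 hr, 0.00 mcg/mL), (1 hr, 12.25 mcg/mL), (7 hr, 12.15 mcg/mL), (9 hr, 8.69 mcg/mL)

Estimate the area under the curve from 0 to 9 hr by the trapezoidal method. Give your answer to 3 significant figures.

Trapezoidal AUC_0→9:
  [0→1]: (0.00+12.25)/2 × 1 = 6.125
  [1→7]: (12.25+12.15)/2 × 6 = 73.2
  [7→9]: (12.15+8.69)/2 × 2 = 20.84
  Sum = 100.165 mcg/mL·hr

AUC = 100 mcg/mL·hr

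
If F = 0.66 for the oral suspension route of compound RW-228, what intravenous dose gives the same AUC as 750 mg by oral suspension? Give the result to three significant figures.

Systemic exposure from an extravascular dose = F × D_ev, so the equivalent IV dose is F × D_ev.
D_iv = F × D_ev = 0.66 × 750 = 495 mg

D_iv = 495 mg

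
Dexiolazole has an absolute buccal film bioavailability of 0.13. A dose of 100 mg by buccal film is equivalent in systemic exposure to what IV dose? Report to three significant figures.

Systemic exposure from an extravascular dose = F × D_ev, so the equivalent IV dose is F × D_ev.
D_iv = F × D_ev = 0.13 × 100 = 13 mg

D_iv = 13.0 mg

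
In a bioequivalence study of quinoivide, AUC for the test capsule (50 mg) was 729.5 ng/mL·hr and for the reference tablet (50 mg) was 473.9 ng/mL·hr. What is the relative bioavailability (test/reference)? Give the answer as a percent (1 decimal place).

F_rel = 153.9%

F_rel = (AUC_test/D_test) / (AUC_ref/D_ref)
      = (729.5/50) / (473.9/50)
      = 14.59 / 9.478 = 1.5394 = 153.94%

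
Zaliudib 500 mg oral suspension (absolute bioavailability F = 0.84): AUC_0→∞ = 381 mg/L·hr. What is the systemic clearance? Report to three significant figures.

CL = F × Dose / AUC_0→∞
   = 0.84 × 500 / 381 = 1.10236 L/hr

CL = 1.10 L/hr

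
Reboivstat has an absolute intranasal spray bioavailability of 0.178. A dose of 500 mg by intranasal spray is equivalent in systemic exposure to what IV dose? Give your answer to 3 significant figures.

Systemic exposure from an extravascular dose = F × D_ev, so the equivalent IV dose is F × D_ev.
D_iv = F × D_ev = 0.178 × 500 = 89 mg

D_iv = 89.0 mg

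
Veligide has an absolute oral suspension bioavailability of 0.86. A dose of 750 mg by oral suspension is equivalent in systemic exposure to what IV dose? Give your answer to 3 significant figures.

D_iv = 645 mg

Systemic exposure from an extravascular dose = F × D_ev, so the equivalent IV dose is F × D_ev.
D_iv = F × D_ev = 0.86 × 750 = 645 mg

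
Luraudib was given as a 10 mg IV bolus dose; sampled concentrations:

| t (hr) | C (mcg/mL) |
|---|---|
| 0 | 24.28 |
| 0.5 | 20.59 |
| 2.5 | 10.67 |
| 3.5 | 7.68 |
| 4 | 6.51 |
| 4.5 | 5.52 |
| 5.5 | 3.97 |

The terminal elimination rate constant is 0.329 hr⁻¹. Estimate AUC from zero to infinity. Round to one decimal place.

Trapezoidal AUC_0→5.5:
  [0→0.5]: (24.28+20.59)/2 × 0.5 = 11.2175
  [0.5→2.5]: (20.59+10.67)/2 × 2 = 31.26
  [2.5→3.5]: (10.67+7.68)/2 × 1 = 9.175
  [3.5→4]: (7.68+6.51)/2 × 0.5 = 3.5475
  [4→4.5]: (6.51+5.52)/2 × 0.5 = 3.0075
  [4.5→5.5]: (5.52+3.97)/2 × 1 = 4.745
  Sum = 62.9525 mcg/mL·hr
Extrapolated tail: C_last / k_e = 3.97 / 0.329 = 12.067
AUC_0→∞ = 62.9525 + 12.067 = 75.0195 mcg/mL·hr

AUC = 75.0 mcg/mL·hr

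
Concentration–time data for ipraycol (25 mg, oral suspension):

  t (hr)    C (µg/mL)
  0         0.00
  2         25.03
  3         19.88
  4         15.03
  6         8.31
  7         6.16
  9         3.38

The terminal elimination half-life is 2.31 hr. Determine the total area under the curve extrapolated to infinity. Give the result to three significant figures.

AUC = 116 µg/mL·hr

Trapezoidal AUC_0→9:
  [0→2]: (0.00+25.03)/2 × 2 = 25.03
  [2→3]: (25.03+19.88)/2 × 1 = 22.455
  [3→4]: (19.88+15.03)/2 × 1 = 17.455
  [4→6]: (15.03+8.31)/2 × 2 = 23.34
  [6→7]: (8.31+6.16)/2 × 1 = 7.235
  [7→9]: (6.16+3.38)/2 × 2 = 9.54
  Sum = 105.055 µg/mL·hr
k_e = ln2 / t½ = 0.693147 / 2.31 = 0.3001 hr^-1
Extrapolated tail: C_last / k_e = 3.38 / 0.3001 = 11.263
AUC_0→∞ = 105.055 + 11.263 = 116.318 µg/mL·hr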